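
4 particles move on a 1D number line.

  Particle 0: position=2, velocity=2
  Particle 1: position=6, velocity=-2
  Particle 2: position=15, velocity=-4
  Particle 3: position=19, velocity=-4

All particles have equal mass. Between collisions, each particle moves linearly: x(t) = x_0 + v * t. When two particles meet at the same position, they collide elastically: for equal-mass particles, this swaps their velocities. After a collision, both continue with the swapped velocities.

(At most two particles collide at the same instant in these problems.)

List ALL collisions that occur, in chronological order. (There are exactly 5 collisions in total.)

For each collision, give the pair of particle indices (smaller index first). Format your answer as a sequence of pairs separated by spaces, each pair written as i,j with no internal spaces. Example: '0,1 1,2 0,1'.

Collision at t=1: particles 0 and 1 swap velocities; positions: p0=4 p1=4 p2=11 p3=15; velocities now: v0=-2 v1=2 v2=-4 v3=-4
Collision at t=13/6: particles 1 and 2 swap velocities; positions: p0=5/3 p1=19/3 p2=19/3 p3=31/3; velocities now: v0=-2 v1=-4 v2=2 v3=-4
Collision at t=17/6: particles 2 and 3 swap velocities; positions: p0=1/3 p1=11/3 p2=23/3 p3=23/3; velocities now: v0=-2 v1=-4 v2=-4 v3=2
Collision at t=9/2: particles 0 and 1 swap velocities; positions: p0=-3 p1=-3 p2=1 p3=11; velocities now: v0=-4 v1=-2 v2=-4 v3=2
Collision at t=13/2: particles 1 and 2 swap velocities; positions: p0=-11 p1=-7 p2=-7 p3=15; velocities now: v0=-4 v1=-4 v2=-2 v3=2

Answer: 0,1 1,2 2,3 0,1 1,2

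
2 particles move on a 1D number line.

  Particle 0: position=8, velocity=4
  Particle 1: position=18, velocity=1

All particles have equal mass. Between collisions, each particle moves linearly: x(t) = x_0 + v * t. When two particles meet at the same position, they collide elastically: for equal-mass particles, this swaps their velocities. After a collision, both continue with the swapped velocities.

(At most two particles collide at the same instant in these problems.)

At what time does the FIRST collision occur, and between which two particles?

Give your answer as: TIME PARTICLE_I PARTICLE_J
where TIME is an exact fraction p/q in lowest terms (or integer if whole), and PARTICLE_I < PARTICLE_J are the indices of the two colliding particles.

Answer: 10/3 0 1

Derivation:
Pair (0,1): pos 8,18 vel 4,1 -> gap=10, closing at 3/unit, collide at t=10/3
Earliest collision: t=10/3 between 0 and 1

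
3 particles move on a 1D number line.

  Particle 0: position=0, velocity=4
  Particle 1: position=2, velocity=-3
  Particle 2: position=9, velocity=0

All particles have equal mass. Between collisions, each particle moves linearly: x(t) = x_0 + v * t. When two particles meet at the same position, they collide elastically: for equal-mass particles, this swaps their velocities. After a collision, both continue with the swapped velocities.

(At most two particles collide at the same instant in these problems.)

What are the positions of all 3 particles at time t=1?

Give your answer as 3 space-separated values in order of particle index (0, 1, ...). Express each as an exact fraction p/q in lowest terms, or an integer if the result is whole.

Answer: -1 4 9

Derivation:
Collision at t=2/7: particles 0 and 1 swap velocities; positions: p0=8/7 p1=8/7 p2=9; velocities now: v0=-3 v1=4 v2=0
Advance to t=1 (no further collisions before then); velocities: v0=-3 v1=4 v2=0; positions = -1 4 9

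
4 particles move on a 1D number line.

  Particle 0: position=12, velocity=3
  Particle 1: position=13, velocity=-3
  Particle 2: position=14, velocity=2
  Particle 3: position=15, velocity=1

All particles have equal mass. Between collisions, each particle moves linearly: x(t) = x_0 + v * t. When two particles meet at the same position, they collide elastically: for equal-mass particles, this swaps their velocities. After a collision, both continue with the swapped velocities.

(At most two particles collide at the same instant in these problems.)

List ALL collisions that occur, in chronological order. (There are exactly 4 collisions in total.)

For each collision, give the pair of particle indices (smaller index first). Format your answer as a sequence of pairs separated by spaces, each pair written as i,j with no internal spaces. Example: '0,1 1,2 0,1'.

Collision at t=1/6: particles 0 and 1 swap velocities; positions: p0=25/2 p1=25/2 p2=43/3 p3=91/6; velocities now: v0=-3 v1=3 v2=2 v3=1
Collision at t=1: particles 2 and 3 swap velocities; positions: p0=10 p1=15 p2=16 p3=16; velocities now: v0=-3 v1=3 v2=1 v3=2
Collision at t=3/2: particles 1 and 2 swap velocities; positions: p0=17/2 p1=33/2 p2=33/2 p3=17; velocities now: v0=-3 v1=1 v2=3 v3=2
Collision at t=2: particles 2 and 3 swap velocities; positions: p0=7 p1=17 p2=18 p3=18; velocities now: v0=-3 v1=1 v2=2 v3=3

Answer: 0,1 2,3 1,2 2,3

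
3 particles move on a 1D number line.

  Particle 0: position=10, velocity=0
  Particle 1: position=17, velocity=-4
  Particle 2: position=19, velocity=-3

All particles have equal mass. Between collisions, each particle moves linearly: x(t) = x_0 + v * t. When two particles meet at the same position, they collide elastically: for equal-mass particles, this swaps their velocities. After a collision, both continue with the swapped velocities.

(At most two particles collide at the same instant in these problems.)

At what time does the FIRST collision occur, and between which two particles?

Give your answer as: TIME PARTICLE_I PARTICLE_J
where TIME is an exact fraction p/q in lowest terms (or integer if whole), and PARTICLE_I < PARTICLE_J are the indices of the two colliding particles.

Pair (0,1): pos 10,17 vel 0,-4 -> gap=7, closing at 4/unit, collide at t=7/4
Pair (1,2): pos 17,19 vel -4,-3 -> not approaching (rel speed -1 <= 0)
Earliest collision: t=7/4 between 0 and 1

Answer: 7/4 0 1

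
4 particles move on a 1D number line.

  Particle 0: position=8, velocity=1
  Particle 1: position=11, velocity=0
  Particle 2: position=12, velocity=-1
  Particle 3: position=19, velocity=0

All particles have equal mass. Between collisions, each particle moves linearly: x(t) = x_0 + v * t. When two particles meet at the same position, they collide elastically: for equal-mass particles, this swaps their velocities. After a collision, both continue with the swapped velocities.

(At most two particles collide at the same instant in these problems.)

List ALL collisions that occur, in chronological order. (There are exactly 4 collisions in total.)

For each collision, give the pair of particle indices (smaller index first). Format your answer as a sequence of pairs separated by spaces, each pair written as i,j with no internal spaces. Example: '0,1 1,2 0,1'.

Collision at t=1: particles 1 and 2 swap velocities; positions: p0=9 p1=11 p2=11 p3=19; velocities now: v0=1 v1=-1 v2=0 v3=0
Collision at t=2: particles 0 and 1 swap velocities; positions: p0=10 p1=10 p2=11 p3=19; velocities now: v0=-1 v1=1 v2=0 v3=0
Collision at t=3: particles 1 and 2 swap velocities; positions: p0=9 p1=11 p2=11 p3=19; velocities now: v0=-1 v1=0 v2=1 v3=0
Collision at t=11: particles 2 and 3 swap velocities; positions: p0=1 p1=11 p2=19 p3=19; velocities now: v0=-1 v1=0 v2=0 v3=1

Answer: 1,2 0,1 1,2 2,3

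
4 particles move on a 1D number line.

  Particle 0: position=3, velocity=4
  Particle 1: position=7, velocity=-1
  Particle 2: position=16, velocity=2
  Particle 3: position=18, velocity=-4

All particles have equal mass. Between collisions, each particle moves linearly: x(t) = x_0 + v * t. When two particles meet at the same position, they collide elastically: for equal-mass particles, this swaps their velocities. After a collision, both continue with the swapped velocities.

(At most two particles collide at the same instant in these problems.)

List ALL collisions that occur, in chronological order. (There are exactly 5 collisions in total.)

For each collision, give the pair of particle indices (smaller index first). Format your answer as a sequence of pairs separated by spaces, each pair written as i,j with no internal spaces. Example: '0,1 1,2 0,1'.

Collision at t=1/3: particles 2 and 3 swap velocities; positions: p0=13/3 p1=20/3 p2=50/3 p3=50/3; velocities now: v0=4 v1=-1 v2=-4 v3=2
Collision at t=4/5: particles 0 and 1 swap velocities; positions: p0=31/5 p1=31/5 p2=74/5 p3=88/5; velocities now: v0=-1 v1=4 v2=-4 v3=2
Collision at t=15/8: particles 1 and 2 swap velocities; positions: p0=41/8 p1=21/2 p2=21/2 p3=79/4; velocities now: v0=-1 v1=-4 v2=4 v3=2
Collision at t=11/3: particles 0 and 1 swap velocities; positions: p0=10/3 p1=10/3 p2=53/3 p3=70/3; velocities now: v0=-4 v1=-1 v2=4 v3=2
Collision at t=13/2: particles 2 and 3 swap velocities; positions: p0=-8 p1=1/2 p2=29 p3=29; velocities now: v0=-4 v1=-1 v2=2 v3=4

Answer: 2,3 0,1 1,2 0,1 2,3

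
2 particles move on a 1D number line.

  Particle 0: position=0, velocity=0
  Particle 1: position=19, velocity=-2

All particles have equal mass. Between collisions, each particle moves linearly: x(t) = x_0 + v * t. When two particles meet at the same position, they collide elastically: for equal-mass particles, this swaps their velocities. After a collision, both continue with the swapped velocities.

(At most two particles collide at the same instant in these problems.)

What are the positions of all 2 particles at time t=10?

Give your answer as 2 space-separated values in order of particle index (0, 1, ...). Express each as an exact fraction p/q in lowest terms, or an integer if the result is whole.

Collision at t=19/2: particles 0 and 1 swap velocities; positions: p0=0 p1=0; velocities now: v0=-2 v1=0
Advance to t=10 (no further collisions before then); velocities: v0=-2 v1=0; positions = -1 0

Answer: -1 0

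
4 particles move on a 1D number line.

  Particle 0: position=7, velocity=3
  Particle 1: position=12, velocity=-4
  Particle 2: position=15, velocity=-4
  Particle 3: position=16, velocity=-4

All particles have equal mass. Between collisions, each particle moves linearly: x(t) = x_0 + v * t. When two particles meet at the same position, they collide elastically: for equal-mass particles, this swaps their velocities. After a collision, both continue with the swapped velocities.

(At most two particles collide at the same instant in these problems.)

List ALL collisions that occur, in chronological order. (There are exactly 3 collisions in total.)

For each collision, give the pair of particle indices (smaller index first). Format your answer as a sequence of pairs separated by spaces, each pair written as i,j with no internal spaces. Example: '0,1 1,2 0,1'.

Answer: 0,1 1,2 2,3

Derivation:
Collision at t=5/7: particles 0 and 1 swap velocities; positions: p0=64/7 p1=64/7 p2=85/7 p3=92/7; velocities now: v0=-4 v1=3 v2=-4 v3=-4
Collision at t=8/7: particles 1 and 2 swap velocities; positions: p0=52/7 p1=73/7 p2=73/7 p3=80/7; velocities now: v0=-4 v1=-4 v2=3 v3=-4
Collision at t=9/7: particles 2 and 3 swap velocities; positions: p0=48/7 p1=69/7 p2=76/7 p3=76/7; velocities now: v0=-4 v1=-4 v2=-4 v3=3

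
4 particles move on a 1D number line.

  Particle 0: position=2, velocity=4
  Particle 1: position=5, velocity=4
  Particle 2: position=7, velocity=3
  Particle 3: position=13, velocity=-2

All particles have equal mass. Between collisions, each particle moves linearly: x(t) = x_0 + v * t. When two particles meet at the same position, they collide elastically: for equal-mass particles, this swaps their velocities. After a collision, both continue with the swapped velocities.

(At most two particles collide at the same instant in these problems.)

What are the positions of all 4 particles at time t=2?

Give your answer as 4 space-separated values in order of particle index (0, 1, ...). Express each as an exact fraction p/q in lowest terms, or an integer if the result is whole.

Answer: 9 10 13 13

Derivation:
Collision at t=6/5: particles 2 and 3 swap velocities; positions: p0=34/5 p1=49/5 p2=53/5 p3=53/5; velocities now: v0=4 v1=4 v2=-2 v3=3
Collision at t=4/3: particles 1 and 2 swap velocities; positions: p0=22/3 p1=31/3 p2=31/3 p3=11; velocities now: v0=4 v1=-2 v2=4 v3=3
Collision at t=11/6: particles 0 and 1 swap velocities; positions: p0=28/3 p1=28/3 p2=37/3 p3=25/2; velocities now: v0=-2 v1=4 v2=4 v3=3
Collision at t=2: particles 2 and 3 swap velocities; positions: p0=9 p1=10 p2=13 p3=13; velocities now: v0=-2 v1=4 v2=3 v3=4
Advance to t=2 (no further collisions before then); velocities: v0=-2 v1=4 v2=3 v3=4; positions = 9 10 13 13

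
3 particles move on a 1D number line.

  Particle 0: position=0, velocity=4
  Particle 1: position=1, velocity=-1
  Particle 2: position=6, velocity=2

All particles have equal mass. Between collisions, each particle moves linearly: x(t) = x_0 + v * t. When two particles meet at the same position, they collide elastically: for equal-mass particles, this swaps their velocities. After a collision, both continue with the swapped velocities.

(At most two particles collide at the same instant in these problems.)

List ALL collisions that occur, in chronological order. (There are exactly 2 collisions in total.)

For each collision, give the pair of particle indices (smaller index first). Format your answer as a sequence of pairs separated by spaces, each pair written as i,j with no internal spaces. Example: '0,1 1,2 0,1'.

Collision at t=1/5: particles 0 and 1 swap velocities; positions: p0=4/5 p1=4/5 p2=32/5; velocities now: v0=-1 v1=4 v2=2
Collision at t=3: particles 1 and 2 swap velocities; positions: p0=-2 p1=12 p2=12; velocities now: v0=-1 v1=2 v2=4

Answer: 0,1 1,2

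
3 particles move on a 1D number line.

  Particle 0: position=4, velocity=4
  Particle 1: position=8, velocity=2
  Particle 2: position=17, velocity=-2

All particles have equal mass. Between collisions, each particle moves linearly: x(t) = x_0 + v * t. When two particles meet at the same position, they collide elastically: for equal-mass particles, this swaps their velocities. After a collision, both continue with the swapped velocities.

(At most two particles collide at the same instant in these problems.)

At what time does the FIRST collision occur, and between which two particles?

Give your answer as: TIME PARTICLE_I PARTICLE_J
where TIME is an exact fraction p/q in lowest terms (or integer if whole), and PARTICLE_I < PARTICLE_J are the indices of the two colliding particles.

Pair (0,1): pos 4,8 vel 4,2 -> gap=4, closing at 2/unit, collide at t=2
Pair (1,2): pos 8,17 vel 2,-2 -> gap=9, closing at 4/unit, collide at t=9/4
Earliest collision: t=2 between 0 and 1

Answer: 2 0 1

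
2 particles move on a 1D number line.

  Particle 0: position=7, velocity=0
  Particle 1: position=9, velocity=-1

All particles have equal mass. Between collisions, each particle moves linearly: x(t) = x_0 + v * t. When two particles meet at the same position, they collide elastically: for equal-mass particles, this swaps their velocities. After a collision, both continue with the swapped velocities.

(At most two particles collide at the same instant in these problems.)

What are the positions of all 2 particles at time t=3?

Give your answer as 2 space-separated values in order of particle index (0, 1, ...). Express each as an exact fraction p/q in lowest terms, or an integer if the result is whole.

Collision at t=2: particles 0 and 1 swap velocities; positions: p0=7 p1=7; velocities now: v0=-1 v1=0
Advance to t=3 (no further collisions before then); velocities: v0=-1 v1=0; positions = 6 7

Answer: 6 7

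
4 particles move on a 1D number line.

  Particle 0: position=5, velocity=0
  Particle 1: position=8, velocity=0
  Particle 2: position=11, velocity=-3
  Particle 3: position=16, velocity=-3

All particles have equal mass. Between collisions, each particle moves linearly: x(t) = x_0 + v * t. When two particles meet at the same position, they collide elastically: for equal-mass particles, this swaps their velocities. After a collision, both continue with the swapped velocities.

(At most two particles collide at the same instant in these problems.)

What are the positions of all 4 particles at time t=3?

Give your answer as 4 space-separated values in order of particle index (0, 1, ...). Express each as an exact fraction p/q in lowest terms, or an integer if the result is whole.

Answer: 2 5 7 8

Derivation:
Collision at t=1: particles 1 and 2 swap velocities; positions: p0=5 p1=8 p2=8 p3=13; velocities now: v0=0 v1=-3 v2=0 v3=-3
Collision at t=2: particles 0 and 1 swap velocities; positions: p0=5 p1=5 p2=8 p3=10; velocities now: v0=-3 v1=0 v2=0 v3=-3
Collision at t=8/3: particles 2 and 3 swap velocities; positions: p0=3 p1=5 p2=8 p3=8; velocities now: v0=-3 v1=0 v2=-3 v3=0
Advance to t=3 (no further collisions before then); velocities: v0=-3 v1=0 v2=-3 v3=0; positions = 2 5 7 8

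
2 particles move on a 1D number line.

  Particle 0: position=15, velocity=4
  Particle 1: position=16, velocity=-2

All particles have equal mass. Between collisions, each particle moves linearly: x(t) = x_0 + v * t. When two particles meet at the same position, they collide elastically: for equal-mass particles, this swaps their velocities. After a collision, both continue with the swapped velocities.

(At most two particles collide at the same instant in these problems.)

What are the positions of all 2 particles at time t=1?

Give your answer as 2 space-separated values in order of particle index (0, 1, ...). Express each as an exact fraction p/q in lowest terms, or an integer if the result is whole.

Collision at t=1/6: particles 0 and 1 swap velocities; positions: p0=47/3 p1=47/3; velocities now: v0=-2 v1=4
Advance to t=1 (no further collisions before then); velocities: v0=-2 v1=4; positions = 14 19

Answer: 14 19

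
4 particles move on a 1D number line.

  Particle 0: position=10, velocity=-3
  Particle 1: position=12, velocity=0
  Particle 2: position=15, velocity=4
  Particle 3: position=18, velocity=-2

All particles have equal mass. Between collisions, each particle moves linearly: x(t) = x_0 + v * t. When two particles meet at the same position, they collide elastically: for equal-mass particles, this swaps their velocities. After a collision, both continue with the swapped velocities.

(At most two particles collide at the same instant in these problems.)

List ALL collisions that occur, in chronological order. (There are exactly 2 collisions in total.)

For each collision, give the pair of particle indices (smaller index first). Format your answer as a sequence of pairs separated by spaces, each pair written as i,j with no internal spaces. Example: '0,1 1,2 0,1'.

Collision at t=1/2: particles 2 and 3 swap velocities; positions: p0=17/2 p1=12 p2=17 p3=17; velocities now: v0=-3 v1=0 v2=-2 v3=4
Collision at t=3: particles 1 and 2 swap velocities; positions: p0=1 p1=12 p2=12 p3=27; velocities now: v0=-3 v1=-2 v2=0 v3=4

Answer: 2,3 1,2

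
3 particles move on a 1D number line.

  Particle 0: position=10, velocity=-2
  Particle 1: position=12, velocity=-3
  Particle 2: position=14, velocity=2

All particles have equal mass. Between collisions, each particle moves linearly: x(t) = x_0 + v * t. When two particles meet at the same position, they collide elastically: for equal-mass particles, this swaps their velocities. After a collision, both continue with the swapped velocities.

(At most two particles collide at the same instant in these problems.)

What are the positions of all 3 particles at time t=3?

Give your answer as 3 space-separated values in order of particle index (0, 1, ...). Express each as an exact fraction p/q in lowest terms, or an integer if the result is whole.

Collision at t=2: particles 0 and 1 swap velocities; positions: p0=6 p1=6 p2=18; velocities now: v0=-3 v1=-2 v2=2
Advance to t=3 (no further collisions before then); velocities: v0=-3 v1=-2 v2=2; positions = 3 4 20

Answer: 3 4 20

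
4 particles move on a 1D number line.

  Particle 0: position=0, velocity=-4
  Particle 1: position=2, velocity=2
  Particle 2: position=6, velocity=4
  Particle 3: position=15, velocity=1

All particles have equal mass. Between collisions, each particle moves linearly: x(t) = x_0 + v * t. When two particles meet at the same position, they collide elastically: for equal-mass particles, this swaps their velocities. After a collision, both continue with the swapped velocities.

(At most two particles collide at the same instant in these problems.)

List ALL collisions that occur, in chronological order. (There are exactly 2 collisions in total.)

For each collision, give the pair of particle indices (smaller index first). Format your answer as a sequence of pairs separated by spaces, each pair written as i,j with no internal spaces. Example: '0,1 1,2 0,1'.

Answer: 2,3 1,2

Derivation:
Collision at t=3: particles 2 and 3 swap velocities; positions: p0=-12 p1=8 p2=18 p3=18; velocities now: v0=-4 v1=2 v2=1 v3=4
Collision at t=13: particles 1 and 2 swap velocities; positions: p0=-52 p1=28 p2=28 p3=58; velocities now: v0=-4 v1=1 v2=2 v3=4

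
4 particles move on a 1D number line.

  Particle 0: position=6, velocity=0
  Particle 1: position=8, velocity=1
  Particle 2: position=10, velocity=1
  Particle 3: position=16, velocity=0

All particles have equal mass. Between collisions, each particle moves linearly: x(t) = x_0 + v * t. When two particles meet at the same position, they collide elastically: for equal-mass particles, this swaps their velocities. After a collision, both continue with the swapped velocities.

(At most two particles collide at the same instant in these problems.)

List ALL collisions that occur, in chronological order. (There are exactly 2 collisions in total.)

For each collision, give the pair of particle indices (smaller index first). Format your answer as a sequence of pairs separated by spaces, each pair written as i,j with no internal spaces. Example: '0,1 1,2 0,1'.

Collision at t=6: particles 2 and 3 swap velocities; positions: p0=6 p1=14 p2=16 p3=16; velocities now: v0=0 v1=1 v2=0 v3=1
Collision at t=8: particles 1 and 2 swap velocities; positions: p0=6 p1=16 p2=16 p3=18; velocities now: v0=0 v1=0 v2=1 v3=1

Answer: 2,3 1,2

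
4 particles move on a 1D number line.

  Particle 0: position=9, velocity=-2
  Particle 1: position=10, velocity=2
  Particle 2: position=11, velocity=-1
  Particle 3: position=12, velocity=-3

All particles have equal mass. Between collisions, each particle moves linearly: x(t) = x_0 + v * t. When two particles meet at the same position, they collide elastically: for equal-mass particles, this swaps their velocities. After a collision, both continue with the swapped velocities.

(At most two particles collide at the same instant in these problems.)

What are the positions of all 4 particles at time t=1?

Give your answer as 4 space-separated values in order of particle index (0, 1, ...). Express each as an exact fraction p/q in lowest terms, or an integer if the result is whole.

Collision at t=1/3: particles 1 and 2 swap velocities; positions: p0=25/3 p1=32/3 p2=32/3 p3=11; velocities now: v0=-2 v1=-1 v2=2 v3=-3
Collision at t=2/5: particles 2 and 3 swap velocities; positions: p0=41/5 p1=53/5 p2=54/5 p3=54/5; velocities now: v0=-2 v1=-1 v2=-3 v3=2
Collision at t=1/2: particles 1 and 2 swap velocities; positions: p0=8 p1=21/2 p2=21/2 p3=11; velocities now: v0=-2 v1=-3 v2=-1 v3=2
Advance to t=1 (no further collisions before then); velocities: v0=-2 v1=-3 v2=-1 v3=2; positions = 7 9 10 12

Answer: 7 9 10 12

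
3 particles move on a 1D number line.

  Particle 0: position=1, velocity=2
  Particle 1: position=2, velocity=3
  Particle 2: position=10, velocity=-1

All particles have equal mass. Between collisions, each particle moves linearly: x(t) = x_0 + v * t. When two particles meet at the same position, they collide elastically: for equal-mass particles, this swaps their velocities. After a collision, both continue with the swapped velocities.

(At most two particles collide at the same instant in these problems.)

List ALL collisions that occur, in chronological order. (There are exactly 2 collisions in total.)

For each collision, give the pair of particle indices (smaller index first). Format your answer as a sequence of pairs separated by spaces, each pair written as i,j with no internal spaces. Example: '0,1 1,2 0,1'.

Collision at t=2: particles 1 and 2 swap velocities; positions: p0=5 p1=8 p2=8; velocities now: v0=2 v1=-1 v2=3
Collision at t=3: particles 0 and 1 swap velocities; positions: p0=7 p1=7 p2=11; velocities now: v0=-1 v1=2 v2=3

Answer: 1,2 0,1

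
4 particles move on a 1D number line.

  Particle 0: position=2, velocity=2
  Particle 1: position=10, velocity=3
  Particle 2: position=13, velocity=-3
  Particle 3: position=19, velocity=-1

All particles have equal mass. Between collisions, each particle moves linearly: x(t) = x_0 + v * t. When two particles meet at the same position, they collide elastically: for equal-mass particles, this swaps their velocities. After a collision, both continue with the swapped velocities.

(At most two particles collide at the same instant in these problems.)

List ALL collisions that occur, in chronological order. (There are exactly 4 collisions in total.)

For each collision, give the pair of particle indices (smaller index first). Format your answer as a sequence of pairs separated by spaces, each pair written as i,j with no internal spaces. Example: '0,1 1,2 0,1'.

Answer: 1,2 0,1 2,3 1,2

Derivation:
Collision at t=1/2: particles 1 and 2 swap velocities; positions: p0=3 p1=23/2 p2=23/2 p3=37/2; velocities now: v0=2 v1=-3 v2=3 v3=-1
Collision at t=11/5: particles 0 and 1 swap velocities; positions: p0=32/5 p1=32/5 p2=83/5 p3=84/5; velocities now: v0=-3 v1=2 v2=3 v3=-1
Collision at t=9/4: particles 2 and 3 swap velocities; positions: p0=25/4 p1=13/2 p2=67/4 p3=67/4; velocities now: v0=-3 v1=2 v2=-1 v3=3
Collision at t=17/3: particles 1 and 2 swap velocities; positions: p0=-4 p1=40/3 p2=40/3 p3=27; velocities now: v0=-3 v1=-1 v2=2 v3=3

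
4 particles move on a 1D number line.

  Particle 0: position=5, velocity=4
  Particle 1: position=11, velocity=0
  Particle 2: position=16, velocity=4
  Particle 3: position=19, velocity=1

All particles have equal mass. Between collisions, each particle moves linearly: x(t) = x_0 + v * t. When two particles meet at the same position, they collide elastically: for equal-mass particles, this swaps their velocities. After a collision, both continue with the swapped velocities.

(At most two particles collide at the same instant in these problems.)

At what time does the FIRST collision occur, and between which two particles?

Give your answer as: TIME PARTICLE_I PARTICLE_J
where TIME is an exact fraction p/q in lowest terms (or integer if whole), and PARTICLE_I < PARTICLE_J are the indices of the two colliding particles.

Pair (0,1): pos 5,11 vel 4,0 -> gap=6, closing at 4/unit, collide at t=3/2
Pair (1,2): pos 11,16 vel 0,4 -> not approaching (rel speed -4 <= 0)
Pair (2,3): pos 16,19 vel 4,1 -> gap=3, closing at 3/unit, collide at t=1
Earliest collision: t=1 between 2 and 3

Answer: 1 2 3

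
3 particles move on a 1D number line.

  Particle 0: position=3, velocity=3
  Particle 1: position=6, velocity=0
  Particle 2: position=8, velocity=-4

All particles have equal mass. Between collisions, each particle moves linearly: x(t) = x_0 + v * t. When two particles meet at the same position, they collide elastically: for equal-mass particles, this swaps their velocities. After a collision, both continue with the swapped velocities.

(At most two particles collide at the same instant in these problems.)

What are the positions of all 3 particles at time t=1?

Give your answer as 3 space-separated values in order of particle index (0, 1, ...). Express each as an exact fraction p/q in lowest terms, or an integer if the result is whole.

Collision at t=1/2: particles 1 and 2 swap velocities; positions: p0=9/2 p1=6 p2=6; velocities now: v0=3 v1=-4 v2=0
Collision at t=5/7: particles 0 and 1 swap velocities; positions: p0=36/7 p1=36/7 p2=6; velocities now: v0=-4 v1=3 v2=0
Collision at t=1: particles 1 and 2 swap velocities; positions: p0=4 p1=6 p2=6; velocities now: v0=-4 v1=0 v2=3
Advance to t=1 (no further collisions before then); velocities: v0=-4 v1=0 v2=3; positions = 4 6 6

Answer: 4 6 6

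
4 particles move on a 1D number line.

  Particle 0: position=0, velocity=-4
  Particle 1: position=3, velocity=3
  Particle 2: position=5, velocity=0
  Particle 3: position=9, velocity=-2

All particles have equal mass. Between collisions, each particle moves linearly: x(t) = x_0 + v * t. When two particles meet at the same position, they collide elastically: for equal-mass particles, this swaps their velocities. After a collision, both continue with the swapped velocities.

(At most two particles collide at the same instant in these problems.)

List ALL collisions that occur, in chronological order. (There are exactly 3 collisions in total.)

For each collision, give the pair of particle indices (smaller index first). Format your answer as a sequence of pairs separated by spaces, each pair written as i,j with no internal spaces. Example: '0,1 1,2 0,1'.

Collision at t=2/3: particles 1 and 2 swap velocities; positions: p0=-8/3 p1=5 p2=5 p3=23/3; velocities now: v0=-4 v1=0 v2=3 v3=-2
Collision at t=6/5: particles 2 and 3 swap velocities; positions: p0=-24/5 p1=5 p2=33/5 p3=33/5; velocities now: v0=-4 v1=0 v2=-2 v3=3
Collision at t=2: particles 1 and 2 swap velocities; positions: p0=-8 p1=5 p2=5 p3=9; velocities now: v0=-4 v1=-2 v2=0 v3=3

Answer: 1,2 2,3 1,2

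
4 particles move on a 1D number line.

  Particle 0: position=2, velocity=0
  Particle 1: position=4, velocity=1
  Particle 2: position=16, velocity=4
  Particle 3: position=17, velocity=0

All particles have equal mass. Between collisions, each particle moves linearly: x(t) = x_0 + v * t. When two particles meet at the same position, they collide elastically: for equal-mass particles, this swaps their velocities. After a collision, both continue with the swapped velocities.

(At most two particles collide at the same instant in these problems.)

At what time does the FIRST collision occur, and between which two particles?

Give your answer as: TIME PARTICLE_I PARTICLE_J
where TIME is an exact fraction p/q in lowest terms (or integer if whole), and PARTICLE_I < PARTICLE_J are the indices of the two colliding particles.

Pair (0,1): pos 2,4 vel 0,1 -> not approaching (rel speed -1 <= 0)
Pair (1,2): pos 4,16 vel 1,4 -> not approaching (rel speed -3 <= 0)
Pair (2,3): pos 16,17 vel 4,0 -> gap=1, closing at 4/unit, collide at t=1/4
Earliest collision: t=1/4 between 2 and 3

Answer: 1/4 2 3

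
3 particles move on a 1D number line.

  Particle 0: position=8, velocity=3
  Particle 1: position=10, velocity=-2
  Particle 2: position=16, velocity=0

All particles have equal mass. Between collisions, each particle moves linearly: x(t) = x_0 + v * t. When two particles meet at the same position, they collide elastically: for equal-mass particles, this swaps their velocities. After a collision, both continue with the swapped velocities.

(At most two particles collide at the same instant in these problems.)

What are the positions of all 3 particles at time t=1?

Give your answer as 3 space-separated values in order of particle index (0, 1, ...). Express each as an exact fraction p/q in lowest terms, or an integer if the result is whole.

Collision at t=2/5: particles 0 and 1 swap velocities; positions: p0=46/5 p1=46/5 p2=16; velocities now: v0=-2 v1=3 v2=0
Advance to t=1 (no further collisions before then); velocities: v0=-2 v1=3 v2=0; positions = 8 11 16

Answer: 8 11 16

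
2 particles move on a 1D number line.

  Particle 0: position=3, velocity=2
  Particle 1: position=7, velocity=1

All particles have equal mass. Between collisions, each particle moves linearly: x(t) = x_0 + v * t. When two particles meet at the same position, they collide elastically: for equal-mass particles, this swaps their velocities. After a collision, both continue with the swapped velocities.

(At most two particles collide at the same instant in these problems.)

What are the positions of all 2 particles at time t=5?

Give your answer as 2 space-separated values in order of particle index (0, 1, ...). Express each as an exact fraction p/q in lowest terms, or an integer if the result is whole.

Answer: 12 13

Derivation:
Collision at t=4: particles 0 and 1 swap velocities; positions: p0=11 p1=11; velocities now: v0=1 v1=2
Advance to t=5 (no further collisions before then); velocities: v0=1 v1=2; positions = 12 13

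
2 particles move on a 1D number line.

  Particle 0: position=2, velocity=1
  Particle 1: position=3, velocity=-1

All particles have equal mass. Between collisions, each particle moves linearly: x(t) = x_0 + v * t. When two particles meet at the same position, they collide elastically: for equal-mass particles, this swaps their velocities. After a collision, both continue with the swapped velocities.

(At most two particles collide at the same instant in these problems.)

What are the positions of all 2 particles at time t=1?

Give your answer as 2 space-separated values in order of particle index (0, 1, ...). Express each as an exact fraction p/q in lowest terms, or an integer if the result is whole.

Answer: 2 3

Derivation:
Collision at t=1/2: particles 0 and 1 swap velocities; positions: p0=5/2 p1=5/2; velocities now: v0=-1 v1=1
Advance to t=1 (no further collisions before then); velocities: v0=-1 v1=1; positions = 2 3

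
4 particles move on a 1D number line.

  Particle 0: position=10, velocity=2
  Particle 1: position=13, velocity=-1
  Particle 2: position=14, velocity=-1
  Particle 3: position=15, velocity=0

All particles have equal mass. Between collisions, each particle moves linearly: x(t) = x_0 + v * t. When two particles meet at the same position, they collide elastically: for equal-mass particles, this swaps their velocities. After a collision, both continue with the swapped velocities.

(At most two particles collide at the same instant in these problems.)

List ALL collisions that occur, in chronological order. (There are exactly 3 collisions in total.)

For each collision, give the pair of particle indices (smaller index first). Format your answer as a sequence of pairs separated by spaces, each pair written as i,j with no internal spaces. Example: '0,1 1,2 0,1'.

Answer: 0,1 1,2 2,3

Derivation:
Collision at t=1: particles 0 and 1 swap velocities; positions: p0=12 p1=12 p2=13 p3=15; velocities now: v0=-1 v1=2 v2=-1 v3=0
Collision at t=4/3: particles 1 and 2 swap velocities; positions: p0=35/3 p1=38/3 p2=38/3 p3=15; velocities now: v0=-1 v1=-1 v2=2 v3=0
Collision at t=5/2: particles 2 and 3 swap velocities; positions: p0=21/2 p1=23/2 p2=15 p3=15; velocities now: v0=-1 v1=-1 v2=0 v3=2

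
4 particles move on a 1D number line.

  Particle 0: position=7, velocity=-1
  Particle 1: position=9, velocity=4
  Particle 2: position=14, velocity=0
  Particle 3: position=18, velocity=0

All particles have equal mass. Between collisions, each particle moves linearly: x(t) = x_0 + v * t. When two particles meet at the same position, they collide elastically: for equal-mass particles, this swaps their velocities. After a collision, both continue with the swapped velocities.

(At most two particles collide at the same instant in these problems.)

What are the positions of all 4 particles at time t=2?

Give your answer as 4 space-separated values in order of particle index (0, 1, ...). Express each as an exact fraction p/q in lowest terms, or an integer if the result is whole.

Collision at t=5/4: particles 1 and 2 swap velocities; positions: p0=23/4 p1=14 p2=14 p3=18; velocities now: v0=-1 v1=0 v2=4 v3=0
Advance to t=2 (no further collisions before then); velocities: v0=-1 v1=0 v2=4 v3=0; positions = 5 14 17 18

Answer: 5 14 17 18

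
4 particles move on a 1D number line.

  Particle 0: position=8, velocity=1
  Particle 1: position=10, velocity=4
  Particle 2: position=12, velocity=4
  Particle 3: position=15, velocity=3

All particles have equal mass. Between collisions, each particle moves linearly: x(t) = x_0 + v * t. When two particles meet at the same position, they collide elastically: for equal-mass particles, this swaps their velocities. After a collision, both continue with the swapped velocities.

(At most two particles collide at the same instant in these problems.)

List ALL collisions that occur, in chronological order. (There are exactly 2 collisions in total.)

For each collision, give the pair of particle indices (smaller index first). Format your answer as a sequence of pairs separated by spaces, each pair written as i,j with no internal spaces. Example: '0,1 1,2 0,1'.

Collision at t=3: particles 2 and 3 swap velocities; positions: p0=11 p1=22 p2=24 p3=24; velocities now: v0=1 v1=4 v2=3 v3=4
Collision at t=5: particles 1 and 2 swap velocities; positions: p0=13 p1=30 p2=30 p3=32; velocities now: v0=1 v1=3 v2=4 v3=4

Answer: 2,3 1,2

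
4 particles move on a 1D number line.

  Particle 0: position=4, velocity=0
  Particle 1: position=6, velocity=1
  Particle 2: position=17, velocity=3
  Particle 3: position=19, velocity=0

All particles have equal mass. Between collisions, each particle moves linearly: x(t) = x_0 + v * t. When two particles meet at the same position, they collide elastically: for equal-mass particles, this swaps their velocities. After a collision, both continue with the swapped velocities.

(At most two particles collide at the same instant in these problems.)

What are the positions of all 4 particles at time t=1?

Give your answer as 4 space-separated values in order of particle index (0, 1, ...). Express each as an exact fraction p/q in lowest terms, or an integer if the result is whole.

Answer: 4 7 19 20

Derivation:
Collision at t=2/3: particles 2 and 3 swap velocities; positions: p0=4 p1=20/3 p2=19 p3=19; velocities now: v0=0 v1=1 v2=0 v3=3
Advance to t=1 (no further collisions before then); velocities: v0=0 v1=1 v2=0 v3=3; positions = 4 7 19 20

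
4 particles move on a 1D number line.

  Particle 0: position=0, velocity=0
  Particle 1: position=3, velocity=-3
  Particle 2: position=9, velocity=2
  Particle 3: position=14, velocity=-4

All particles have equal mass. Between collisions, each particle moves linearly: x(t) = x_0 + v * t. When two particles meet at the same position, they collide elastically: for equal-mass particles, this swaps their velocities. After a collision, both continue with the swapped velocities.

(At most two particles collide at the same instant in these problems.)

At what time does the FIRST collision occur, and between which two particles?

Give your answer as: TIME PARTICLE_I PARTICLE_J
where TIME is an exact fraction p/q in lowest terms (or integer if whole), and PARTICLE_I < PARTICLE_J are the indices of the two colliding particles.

Pair (0,1): pos 0,3 vel 0,-3 -> gap=3, closing at 3/unit, collide at t=1
Pair (1,2): pos 3,9 vel -3,2 -> not approaching (rel speed -5 <= 0)
Pair (2,3): pos 9,14 vel 2,-4 -> gap=5, closing at 6/unit, collide at t=5/6
Earliest collision: t=5/6 between 2 and 3

Answer: 5/6 2 3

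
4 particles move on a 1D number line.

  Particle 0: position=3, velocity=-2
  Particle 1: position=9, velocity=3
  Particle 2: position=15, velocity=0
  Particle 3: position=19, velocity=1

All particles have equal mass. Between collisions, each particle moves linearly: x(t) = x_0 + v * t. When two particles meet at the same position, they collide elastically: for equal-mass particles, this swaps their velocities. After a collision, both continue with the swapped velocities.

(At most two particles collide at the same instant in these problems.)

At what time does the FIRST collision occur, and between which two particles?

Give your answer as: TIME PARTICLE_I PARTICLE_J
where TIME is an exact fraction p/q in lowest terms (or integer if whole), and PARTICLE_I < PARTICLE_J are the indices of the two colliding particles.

Answer: 2 1 2

Derivation:
Pair (0,1): pos 3,9 vel -2,3 -> not approaching (rel speed -5 <= 0)
Pair (1,2): pos 9,15 vel 3,0 -> gap=6, closing at 3/unit, collide at t=2
Pair (2,3): pos 15,19 vel 0,1 -> not approaching (rel speed -1 <= 0)
Earliest collision: t=2 between 1 and 2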